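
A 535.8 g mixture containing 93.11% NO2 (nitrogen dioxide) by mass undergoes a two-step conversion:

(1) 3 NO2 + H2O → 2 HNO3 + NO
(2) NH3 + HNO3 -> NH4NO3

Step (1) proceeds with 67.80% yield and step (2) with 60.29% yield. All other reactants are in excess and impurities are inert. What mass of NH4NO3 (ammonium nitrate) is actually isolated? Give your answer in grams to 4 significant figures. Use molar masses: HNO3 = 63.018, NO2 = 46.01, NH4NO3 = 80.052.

Pure NO2 = 535.8 × 0.9311 = 498.88 g.
n(NO2) = 498.88 / 46.01 = 10.843 mol.
Step 1 (NO2:HNO3 = 3:2): theoretical n(HNO3) = 7.2286 mol; at 67.80% yield, n(HNO3) = 4.9010 mol.
Step 2 (HNO3:NH4NO3 = 1:1): theoretical n(NH4NO3) = 4.9010 mol, so theoretical mass = 4.9010 × 80.052 = 392.34 g.
At 60.29% yield, actual mass of NH4NO3 = 392.34 × 0.6029 = 236.54 g.

236.5 g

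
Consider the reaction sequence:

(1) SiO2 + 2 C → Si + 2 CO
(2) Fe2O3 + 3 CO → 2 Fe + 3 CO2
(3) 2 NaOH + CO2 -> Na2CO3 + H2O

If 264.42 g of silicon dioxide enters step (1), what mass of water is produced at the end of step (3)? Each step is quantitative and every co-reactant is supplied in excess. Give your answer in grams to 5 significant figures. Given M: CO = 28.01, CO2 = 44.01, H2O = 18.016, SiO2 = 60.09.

158.56 g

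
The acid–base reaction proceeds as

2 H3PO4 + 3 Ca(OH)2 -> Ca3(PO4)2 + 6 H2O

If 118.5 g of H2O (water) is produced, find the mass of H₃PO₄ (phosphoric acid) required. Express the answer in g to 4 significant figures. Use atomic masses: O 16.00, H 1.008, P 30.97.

214.9 g

M(H2O) = 2(1.008) + 16.00 = 18.016 g/mol.
M(H3PO4) = 3(1.008) + 30.97 + 4(16.00) = 97.994 g/mol.
n(H2O) = 118.50 g / 18.016 g/mol = 6.5775 mol.
From the equation the H2O:H3PO4 mole ratio is 6:2, so n(H3PO4) = 6.5775 × 2/6 = 2.1925 mol.
Mass of H3PO4 = 2.1925 mol × 97.994 g/mol = 214.85 g.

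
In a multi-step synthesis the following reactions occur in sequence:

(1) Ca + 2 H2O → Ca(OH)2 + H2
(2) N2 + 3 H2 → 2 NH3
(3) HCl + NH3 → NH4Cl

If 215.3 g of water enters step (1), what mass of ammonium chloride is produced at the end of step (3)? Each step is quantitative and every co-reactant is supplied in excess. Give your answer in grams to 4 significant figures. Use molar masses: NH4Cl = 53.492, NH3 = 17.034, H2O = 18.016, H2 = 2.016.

213.1 g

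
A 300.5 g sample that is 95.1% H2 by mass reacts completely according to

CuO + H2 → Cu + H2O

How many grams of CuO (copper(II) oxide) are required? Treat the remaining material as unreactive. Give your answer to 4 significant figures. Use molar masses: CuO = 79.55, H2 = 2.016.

11280 g

Mass of pure H2 = 300.5 g × 0.951 = 285.78 g.
n(H2) = 285.78 g / 2.016 g/mol = 141.75 mol.
From the equation the H2:CuO mole ratio is 1:1, so n(CuO) = 141.75 × 1/1 = 141.75 mol.
Mass of CuO = 141.75 mol × 79.55 g/mol = 11277 g.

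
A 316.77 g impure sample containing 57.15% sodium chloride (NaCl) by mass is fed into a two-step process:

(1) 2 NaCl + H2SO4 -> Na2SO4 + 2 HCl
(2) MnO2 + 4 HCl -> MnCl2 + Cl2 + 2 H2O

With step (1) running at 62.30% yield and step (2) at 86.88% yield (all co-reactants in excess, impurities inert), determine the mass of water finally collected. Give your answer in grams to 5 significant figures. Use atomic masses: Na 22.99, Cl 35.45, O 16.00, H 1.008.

Pure NaCl = 316.77 × 0.5715 = 181.034 g.
M(NaCl) = 22.99 + 35.45 = 58.44 g/mol.
M(H2O) = 2(1.008) + 16.00 = 18.016 g/mol.
n(NaCl) = 181.034 / 58.44 = 3.09778 mol.
Step 1 (NaCl:HCl = 2:2): theoretical n(HCl) = 3.09778 mol; at 62.30% yield, n(HCl) = 1.92991 mol.
Step 2 (HCl:H2O = 4:2): theoretical n(H2O) = 0.964957 mol, so theoretical mass = 0.964957 × 18.016 = 17.3847 g.
At 86.88% yield, actual mass of H2O = 17.3847 × 0.8688 = 15.1038 g.

15.104 g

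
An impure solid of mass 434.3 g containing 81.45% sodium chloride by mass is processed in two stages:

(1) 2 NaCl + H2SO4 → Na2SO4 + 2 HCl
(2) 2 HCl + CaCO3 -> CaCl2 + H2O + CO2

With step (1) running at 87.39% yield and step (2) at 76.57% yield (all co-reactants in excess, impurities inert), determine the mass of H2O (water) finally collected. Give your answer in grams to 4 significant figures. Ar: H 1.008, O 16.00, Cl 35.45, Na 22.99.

Pure NaCl = 434.3 × 0.8145 = 353.74 g.
M(NaCl) = 22.99 + 35.45 = 58.44 g/mol.
M(H2O) = 2(1.008) + 16.00 = 18.016 g/mol.
n(NaCl) = 353.74 / 58.44 = 6.0530 mol.
Step 1 (NaCl:HCl = 2:2): theoretical n(HCl) = 6.0530 mol; at 87.39% yield, n(HCl) = 5.2897 mol.
Step 2 (HCl:H2O = 2:1): theoretical n(H2O) = 2.6449 mol, so theoretical mass = 2.6449 × 18.016 = 47.650 g.
At 76.57% yield, actual mass of H2O = 47.650 × 0.7657 = 36.485 g.

36.49 g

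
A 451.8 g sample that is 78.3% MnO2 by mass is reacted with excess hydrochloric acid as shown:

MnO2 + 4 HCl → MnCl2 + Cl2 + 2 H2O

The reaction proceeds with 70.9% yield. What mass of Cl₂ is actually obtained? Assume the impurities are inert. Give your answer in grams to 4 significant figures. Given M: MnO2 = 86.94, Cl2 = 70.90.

204.5 g

Pure MnO2 available = 451.8 g × 0.783 = 353.76 g.
n(MnO2) = 353.76 g / 86.94 g/mol = 4.0690 mol.
From the equation the MnO2:Cl2 mole ratio is 1:1, so n(Cl2) = 4.0690 × 1/1 = 4.0690 mol.
Mass of Cl2 = 4.0690 mol × 70.90 g/mol = 288.49 g.
Actual mass collected = 288.49 g × 0.709 = 204.54 g.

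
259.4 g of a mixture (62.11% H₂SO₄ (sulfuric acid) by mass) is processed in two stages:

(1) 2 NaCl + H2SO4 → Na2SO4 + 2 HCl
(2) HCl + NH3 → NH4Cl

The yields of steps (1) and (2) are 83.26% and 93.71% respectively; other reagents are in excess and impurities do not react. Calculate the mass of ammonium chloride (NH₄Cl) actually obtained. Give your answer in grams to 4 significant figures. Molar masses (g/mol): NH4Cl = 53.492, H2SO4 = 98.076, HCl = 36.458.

Pure H2SO4 = 259.4 × 0.6211 = 161.11 g.
n(H2SO4) = 161.11 / 98.076 = 1.6427 mol.
Step 1 (H2SO4:HCl = 1:2): theoretical n(HCl) = 3.2855 mol; at 83.26% yield, n(HCl) = 2.7355 mol.
Step 2 (HCl:NH4Cl = 1:1): theoretical n(NH4Cl) = 2.7355 mol, so theoretical mass = 2.7355 × 53.492 = 146.33 g.
At 93.71% yield, actual mass of NH4Cl = 146.33 × 0.9371 = 137.12 g.

137.1 g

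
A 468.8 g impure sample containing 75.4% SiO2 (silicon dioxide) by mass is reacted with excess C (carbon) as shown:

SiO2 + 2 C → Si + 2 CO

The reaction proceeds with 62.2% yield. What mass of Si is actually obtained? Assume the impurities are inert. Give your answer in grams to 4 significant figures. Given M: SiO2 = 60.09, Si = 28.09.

102.8 g

Pure SiO2 available = 468.8 g × 0.754 = 353.48 g.
n(SiO2) = 353.48 g / 60.09 g/mol = 5.8824 mol.
From the equation the SiO2:Si mole ratio is 1:1, so n(Si) = 5.8824 × 1/1 = 5.8824 mol.
Mass of Si = 5.8824 mol × 28.09 g/mol = 165.24 g.
Actual mass collected = 165.24 g × 0.622 = 102.78 g.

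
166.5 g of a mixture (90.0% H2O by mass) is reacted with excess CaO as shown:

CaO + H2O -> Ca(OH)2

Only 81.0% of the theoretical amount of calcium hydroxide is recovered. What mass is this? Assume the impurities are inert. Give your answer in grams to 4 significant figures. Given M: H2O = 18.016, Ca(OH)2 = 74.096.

499.2 g

Pure H2O available = 166.5 g × 0.900 = 149.85 g.
n(H2O) = 149.85 g / 18.016 g/mol = 8.3176 mol.
From the equation the H2O:Ca(OH)2 mole ratio is 1:1, so n(Ca(OH)2) = 8.3176 × 1/1 = 8.3176 mol.
Mass of Ca(OH)2 = 8.3176 mol × 74.096 g/mol = 616.30 g.
Actual mass collected = 616.30 g × 0.810 = 499.20 g.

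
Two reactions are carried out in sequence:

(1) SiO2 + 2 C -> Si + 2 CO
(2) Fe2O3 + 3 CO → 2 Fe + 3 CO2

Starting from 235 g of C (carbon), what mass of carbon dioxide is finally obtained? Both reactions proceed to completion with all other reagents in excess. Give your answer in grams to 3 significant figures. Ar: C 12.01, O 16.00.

M(C) = 12.01 g/mol.
M(CO2) = 12.01 + 2(16.00) = 44.01 g/mol.
n(C) = 235.0 / 12.01 = 19.57 mol.
Step 1 gives a 2:2 ratio of C to CO, so n(CO) = 19.57 mol.
In step 2 the CO:CO2 ratio is 3:3, so n(CO2) = 19.57 mol.
Mass of CO2 = 19.57 × 44.01 = 861.1 g.

861 g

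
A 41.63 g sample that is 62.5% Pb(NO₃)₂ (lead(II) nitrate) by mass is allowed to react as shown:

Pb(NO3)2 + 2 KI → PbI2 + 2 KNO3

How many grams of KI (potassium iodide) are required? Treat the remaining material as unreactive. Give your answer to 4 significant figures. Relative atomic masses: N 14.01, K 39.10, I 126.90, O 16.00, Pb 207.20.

26.08 g

Mass of pure Pb(NO3)2 = 41.63 g × 0.625 = 26.019 g.
M(Pb(NO3)2) = 207.20 + 2(14.01) + 6(16.00) = 331.22 g/mol.
M(KI) = 39.10 + 126.90 = 166.00 g/mol.
n(Pb(NO3)2) = 26.019 g / 331.22 g/mol = 0.078554 mol.
From the equation the Pb(NO3)2:KI mole ratio is 1:2, so n(KI) = 0.078554 × 2/1 = 0.15711 mol.
Mass of KI = 0.15711 mol × 166.00 g/mol = 26.080 g.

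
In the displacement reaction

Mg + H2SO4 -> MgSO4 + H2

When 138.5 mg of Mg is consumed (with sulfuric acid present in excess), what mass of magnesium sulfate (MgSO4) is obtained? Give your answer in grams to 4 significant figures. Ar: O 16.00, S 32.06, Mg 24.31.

0.6858 g

M(Mg) = 24.31 g/mol.
M(MgSO4) = 24.31 + 32.06 + 4(16.00) = 120.37 g/mol.
Convert: 138.5 mg = 0.13850 g.
n(Mg) = 0.13850 g / 24.31 g/mol = 0.0056972 mol.
From the equation the Mg:MgSO4 mole ratio is 1:1, so n(MgSO4) = 0.0056972 × 1/1 = 0.0056972 mol.
Mass of MgSO4 = 0.0056972 mol × 120.37 g/mol = 0.68578 g.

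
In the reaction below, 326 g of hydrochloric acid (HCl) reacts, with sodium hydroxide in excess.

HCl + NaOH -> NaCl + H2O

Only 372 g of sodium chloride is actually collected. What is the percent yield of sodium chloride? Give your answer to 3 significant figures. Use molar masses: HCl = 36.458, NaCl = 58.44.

n(HCl) = 326.0 g / 36.458 g/mol = 8.942 mol.
From the equation the HCl:NaCl mole ratio is 1:1, so n(NaCl) = 8.942 × 1/1 = 8.942 mol.
Mass of NaCl = 8.942 mol × 58.44 g/mol = 522.6 g.
This is the theoretical yield. Percent yield = 372 g / 522.6 g × 100% = 71.19%.

71.2 %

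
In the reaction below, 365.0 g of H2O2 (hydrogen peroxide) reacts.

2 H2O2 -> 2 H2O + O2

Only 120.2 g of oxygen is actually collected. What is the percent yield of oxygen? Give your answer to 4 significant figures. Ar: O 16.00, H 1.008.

70.01 %

M(H2O2) = 2(1.008) + 2(16.00) = 34.016 g/mol.
M(O2) = 2(16.00) = 32.00 g/mol.
n(H2O2) = 365.00 g / 34.016 g/mol = 10.730 mol.
From the equation the H2O2:O2 mole ratio is 2:1, so n(O2) = 10.730 × 1/2 = 5.3651 mol.
Mass of O2 = 5.3651 mol × 32.00 g/mol = 171.68 g.
This is the theoretical yield. Percent yield = 120.2 g / 171.68 g × 100% = 70.012%.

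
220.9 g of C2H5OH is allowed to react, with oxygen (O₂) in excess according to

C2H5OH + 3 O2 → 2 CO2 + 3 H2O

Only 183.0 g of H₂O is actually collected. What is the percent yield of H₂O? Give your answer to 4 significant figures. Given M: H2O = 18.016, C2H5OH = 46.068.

70.61 %

n(C2H5OH) = 220.90 g / 46.068 g/mol = 4.7951 mol.
From the equation the C2H5OH:H2O mole ratio is 1:3, so n(H2O) = 4.7951 × 3/1 = 14.385 mol.
Mass of H2O = 14.385 mol × 18.016 g/mol = 259.16 g.
This is the theoretical yield. Percent yield = 183.0 g / 259.16 g × 100% = 70.611%.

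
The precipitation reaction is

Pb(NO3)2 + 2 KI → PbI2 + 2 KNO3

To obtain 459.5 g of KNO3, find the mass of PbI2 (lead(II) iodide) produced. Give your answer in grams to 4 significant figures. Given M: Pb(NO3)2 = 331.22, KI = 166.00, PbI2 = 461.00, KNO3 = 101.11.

1048 g

n(KNO3) = 459.50 g / 101.11 g/mol = 4.5446 mol.
From the equation the KNO3:PbI2 mole ratio is 2:1, so n(PbI2) = 4.5446 × 1/2 = 2.2723 mol.
Mass of PbI2 = 2.2723 mol × 461.00 g/mol = 1047.5 g.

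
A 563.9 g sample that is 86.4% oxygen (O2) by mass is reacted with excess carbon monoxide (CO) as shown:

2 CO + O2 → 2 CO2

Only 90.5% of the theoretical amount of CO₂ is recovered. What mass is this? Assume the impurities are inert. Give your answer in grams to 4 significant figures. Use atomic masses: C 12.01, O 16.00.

1213 g

Pure O2 available = 563.9 g × 0.864 = 487.21 g.
M(O2) = 2(16.00) = 32.00 g/mol.
M(CO2) = 12.01 + 2(16.00) = 44.01 g/mol.
n(O2) = 487.21 g / 32.00 g/mol = 15.225 mol.
From the equation the O2:CO2 mole ratio is 1:2, so n(CO2) = 15.225 × 2/1 = 30.451 mol.
Mass of CO2 = 30.451 mol × 44.01 g/mol = 1340.1 g.
Actual mass collected = 1340.1 g × 0.905 = 1212.8 g.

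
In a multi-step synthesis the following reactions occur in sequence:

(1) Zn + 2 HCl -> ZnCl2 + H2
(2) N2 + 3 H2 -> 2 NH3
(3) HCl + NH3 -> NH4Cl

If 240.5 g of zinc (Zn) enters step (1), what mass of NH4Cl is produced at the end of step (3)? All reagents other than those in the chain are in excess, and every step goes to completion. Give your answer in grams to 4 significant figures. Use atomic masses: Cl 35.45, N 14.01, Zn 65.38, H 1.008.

M(Zn) = 65.38 g/mol.
M(NH4Cl) = 14.01 + 4(1.008) + 35.45 = 53.492 g/mol.
n(Zn) = 240.5 / 65.38 = 3.6785 mol.
Reaction (1): Zn→H2 ratio 1:1 ⇒ n(H2) = 3.6785 mol.
Reaction (2): H2→NH3 ratio 3:2 ⇒ n(NH3) = 2.4523 mol.
Reaction (3): NH3→NH4Cl ratio 1:1 ⇒ n(NH4Cl) = 2.4523 mol.
Mass of NH4Cl = 2.4523 × 53.492 = 131.18 g.

131.2 g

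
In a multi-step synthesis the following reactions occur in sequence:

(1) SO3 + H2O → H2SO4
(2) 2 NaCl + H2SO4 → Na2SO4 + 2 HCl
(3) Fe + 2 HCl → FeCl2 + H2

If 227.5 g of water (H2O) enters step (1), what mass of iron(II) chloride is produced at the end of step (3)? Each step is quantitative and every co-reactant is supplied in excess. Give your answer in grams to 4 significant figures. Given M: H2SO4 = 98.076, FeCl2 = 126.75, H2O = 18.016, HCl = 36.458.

1601 g

n(H2O) = 227.5 / 18.016 = 12.628 mol.
Reaction (1): H2O→H2SO4 ratio 1:1 ⇒ n(H2SO4) = 12.628 mol.
Reaction (2): H2SO4→HCl ratio 1:2 ⇒ n(HCl) = 25.255 mol.
Reaction (3): HCl→FeCl2 ratio 2:1 ⇒ n(FeCl2) = 12.628 mol.
Mass of FeCl2 = 12.628 × 126.75 = 1600.6 g.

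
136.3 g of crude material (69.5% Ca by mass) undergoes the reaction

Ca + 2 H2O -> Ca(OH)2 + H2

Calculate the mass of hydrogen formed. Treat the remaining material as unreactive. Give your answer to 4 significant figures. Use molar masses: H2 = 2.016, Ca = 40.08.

4.765 g

Mass of pure Ca = 136.3 g × 0.695 = 94.728 g.
n(Ca) = 94.728 g / 40.08 g/mol = 2.3635 mol.
From the equation the Ca:H2 mole ratio is 1:1, so n(H2) = 2.3635 × 1/1 = 2.3635 mol.
Mass of H2 = 2.3635 mol × 2.016 g/mol = 4.7648 g.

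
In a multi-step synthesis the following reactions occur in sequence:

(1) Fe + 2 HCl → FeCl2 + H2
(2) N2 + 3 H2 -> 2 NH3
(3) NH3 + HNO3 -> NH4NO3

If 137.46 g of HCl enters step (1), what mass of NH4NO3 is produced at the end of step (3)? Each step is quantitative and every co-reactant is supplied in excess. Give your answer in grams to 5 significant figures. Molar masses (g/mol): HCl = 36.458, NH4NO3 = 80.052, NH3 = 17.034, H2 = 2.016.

n(HCl) = 137.46 / 36.458 = 3.77037 mol.
Reaction (1): HCl→H2 ratio 2:1 ⇒ n(H2) = 1.88518 mol.
Reaction (2): H2→NH3 ratio 3:2 ⇒ n(NH3) = 1.25679 mol.
Reaction (3): NH3→NH4NO3 ratio 1:1 ⇒ n(NH4NO3) = 1.25679 mol.
Mass of NH4NO3 = 1.25679 × 80.052 = 100.608 g.

100.61 g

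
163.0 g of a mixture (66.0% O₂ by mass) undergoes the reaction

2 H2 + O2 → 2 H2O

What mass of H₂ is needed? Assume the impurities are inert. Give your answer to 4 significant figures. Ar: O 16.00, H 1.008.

13.56 g

Mass of pure O2 = 163.0 g × 0.660 = 107.58 g.
M(O2) = 2(16.00) = 32.00 g/mol.
M(H2) = 2(1.008) = 2.016 g/mol.
n(O2) = 107.58 g / 32.00 g/mol = 3.3619 mol.
From the equation the O2:H2 mole ratio is 1:2, so n(H2) = 3.3619 × 2/1 = 6.7237 mol.
Mass of H2 = 6.7237 mol × 2.016 g/mol = 13.555 g.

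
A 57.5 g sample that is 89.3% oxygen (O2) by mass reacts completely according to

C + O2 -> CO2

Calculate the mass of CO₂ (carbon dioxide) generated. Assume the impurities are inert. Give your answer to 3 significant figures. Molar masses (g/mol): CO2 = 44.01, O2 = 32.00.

Mass of pure O2 = 57.5 g × 0.893 = 51.35 g.
n(O2) = 51.35 g / 32.00 g/mol = 1.605 mol.
From the equation the O2:CO2 mole ratio is 1:1, so n(CO2) = 1.605 × 1/1 = 1.605 mol.
Mass of CO2 = 1.605 mol × 44.01 g/mol = 70.62 g.

70.6 g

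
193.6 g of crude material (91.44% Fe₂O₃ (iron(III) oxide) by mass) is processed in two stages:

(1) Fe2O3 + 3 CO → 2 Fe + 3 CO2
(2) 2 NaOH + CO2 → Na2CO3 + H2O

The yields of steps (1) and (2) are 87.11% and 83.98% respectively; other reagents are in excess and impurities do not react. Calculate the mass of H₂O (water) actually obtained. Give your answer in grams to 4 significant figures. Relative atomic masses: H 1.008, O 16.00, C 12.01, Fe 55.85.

43.83 g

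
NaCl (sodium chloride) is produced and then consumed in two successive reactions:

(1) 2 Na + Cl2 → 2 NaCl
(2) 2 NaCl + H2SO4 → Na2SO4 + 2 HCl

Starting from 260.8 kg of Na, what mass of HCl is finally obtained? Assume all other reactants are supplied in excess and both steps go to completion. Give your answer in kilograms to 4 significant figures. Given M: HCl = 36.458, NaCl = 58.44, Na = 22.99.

413.6 kg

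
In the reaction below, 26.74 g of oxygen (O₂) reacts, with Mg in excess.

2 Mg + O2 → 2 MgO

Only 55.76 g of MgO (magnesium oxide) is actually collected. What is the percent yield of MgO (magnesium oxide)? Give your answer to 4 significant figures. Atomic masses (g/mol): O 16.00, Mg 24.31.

82.77 %

M(O2) = 2(16.00) = 32.00 g/mol.
M(MgO) = 24.31 + 16.00 = 40.31 g/mol.
n(O2) = 26.740 g / 32.00 g/mol = 0.83562 mol.
From the equation the O2:MgO mole ratio is 1:2, so n(MgO) = 0.83562 × 2/1 = 1.6712 mol.
Mass of MgO = 1.6712 mol × 40.31 g/mol = 67.368 g.
This is the theoretical yield. Percent yield = 55.76 g / 67.368 g × 100% = 82.769%.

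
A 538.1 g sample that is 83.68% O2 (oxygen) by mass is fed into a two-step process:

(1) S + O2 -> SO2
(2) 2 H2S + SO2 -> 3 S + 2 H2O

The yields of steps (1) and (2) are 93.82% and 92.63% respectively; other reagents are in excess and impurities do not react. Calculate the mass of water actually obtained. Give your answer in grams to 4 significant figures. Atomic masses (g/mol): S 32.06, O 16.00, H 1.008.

Pure O2 = 538.1 × 0.8368 = 450.28 g.
M(O2) = 2(16.00) = 32.00 g/mol.
M(H2O) = 2(1.008) + 16.00 = 18.016 g/mol.
n(O2) = 450.28 / 32.00 = 14.071 mol.
Step 1 (O2:SO2 = 1:1): theoretical n(SO2) = 14.071 mol; at 93.82% yield, n(SO2) = 13.202 mol.
Step 2 (SO2:H2O = 1:2): theoretical n(H2O) = 26.403 mol, so theoretical mass = 26.403 × 18.016 = 475.68 g.
At 92.63% yield, actual mass of H2O = 475.68 × 0.9263 = 440.63 g.

440.6 g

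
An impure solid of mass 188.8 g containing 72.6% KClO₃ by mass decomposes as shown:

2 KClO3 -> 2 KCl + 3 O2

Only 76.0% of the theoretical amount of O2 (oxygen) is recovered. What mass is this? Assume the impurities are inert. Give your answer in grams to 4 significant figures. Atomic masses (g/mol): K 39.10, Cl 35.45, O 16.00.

40.80 g

Pure KClO3 available = 188.8 g × 0.726 = 137.07 g.
M(KClO3) = 39.10 + 35.45 + 3(16.00) = 122.55 g/mol.
M(O2) = 2(16.00) = 32.00 g/mol.
n(KClO3) = 137.07 g / 122.55 g/mol = 1.1185 mol.
From the equation the KClO3:O2 mole ratio is 2:3, so n(O2) = 1.1185 × 3/2 = 1.6777 mol.
Mass of O2 = 1.6777 mol × 32.00 g/mol = 53.687 g.
Actual mass collected = 53.687 g × 0.760 = 40.802 g.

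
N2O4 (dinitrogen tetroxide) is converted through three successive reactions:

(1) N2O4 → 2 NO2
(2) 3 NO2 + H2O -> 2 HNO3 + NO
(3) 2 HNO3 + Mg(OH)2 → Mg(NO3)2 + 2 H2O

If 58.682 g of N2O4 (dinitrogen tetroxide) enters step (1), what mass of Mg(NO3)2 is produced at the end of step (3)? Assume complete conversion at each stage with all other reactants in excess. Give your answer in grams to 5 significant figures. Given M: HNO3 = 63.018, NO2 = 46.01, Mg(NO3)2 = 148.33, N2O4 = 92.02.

63.061 g

n(N2O4) = 58.682 / 92.02 = 0.637709 mol.
Reaction (1): N2O4→NO2 ratio 1:2 ⇒ n(NO2) = 1.27542 mol.
Reaction (2): NO2→HNO3 ratio 3:2 ⇒ n(HNO3) = 0.850279 mol.
Reaction (3): HNO3→Mg(NO3)2 ratio 2:1 ⇒ n(Mg(NO3)2) = 0.425139 mol.
Mass of Mg(NO3)2 = 0.425139 × 148.33 = 63.0609 g.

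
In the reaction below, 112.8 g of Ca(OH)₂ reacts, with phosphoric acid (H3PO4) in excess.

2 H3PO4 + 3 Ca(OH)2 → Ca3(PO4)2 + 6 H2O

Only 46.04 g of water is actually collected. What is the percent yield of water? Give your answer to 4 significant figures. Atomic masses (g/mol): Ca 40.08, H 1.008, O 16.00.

M(Ca(OH)2) = 40.08 + 2(16.00) + 2(1.008) = 74.096 g/mol.
M(H2O) = 2(1.008) + 16.00 = 18.016 g/mol.
n(Ca(OH)2) = 112.80 g / 74.096 g/mol = 1.5223 mol.
From the equation the Ca(OH)2:H2O mole ratio is 3:6, so n(H2O) = 1.5223 × 6/3 = 3.0447 mol.
Mass of H2O = 3.0447 mol × 18.016 g/mol = 54.853 g.
This is the theoretical yield. Percent yield = 46.04 g / 54.853 g × 100% = 83.933%.

83.93 %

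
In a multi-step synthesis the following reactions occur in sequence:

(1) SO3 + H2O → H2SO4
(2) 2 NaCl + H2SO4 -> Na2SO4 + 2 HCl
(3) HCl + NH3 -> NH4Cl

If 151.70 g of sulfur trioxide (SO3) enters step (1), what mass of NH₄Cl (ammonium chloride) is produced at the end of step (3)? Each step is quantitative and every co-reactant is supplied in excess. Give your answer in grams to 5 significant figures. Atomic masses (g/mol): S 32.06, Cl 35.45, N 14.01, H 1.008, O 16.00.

M(SO3) = 32.06 + 3(16.00) = 80.06 g/mol.
M(NH4Cl) = 14.01 + 4(1.008) + 35.45 = 53.492 g/mol.
n(SO3) = 151.70 / 80.06 = 1.89483 mol.
Reaction (1): SO3→H2SO4 ratio 1:1 ⇒ n(H2SO4) = 1.89483 mol.
Reaction (2): H2SO4→HCl ratio 1:2 ⇒ n(HCl) = 3.78966 mol.
Reaction (3): HCl→NH4Cl ratio 1:1 ⇒ n(NH4Cl) = 3.78966 mol.
Mass of NH4Cl = 3.78966 × 53.492 = 202.716 g.

202.72 g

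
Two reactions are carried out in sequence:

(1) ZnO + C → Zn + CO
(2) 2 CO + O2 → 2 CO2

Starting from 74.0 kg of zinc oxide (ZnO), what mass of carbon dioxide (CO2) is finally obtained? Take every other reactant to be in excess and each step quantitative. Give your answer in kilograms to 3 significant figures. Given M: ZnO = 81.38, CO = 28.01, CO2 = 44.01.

74.0 kg = 74000 g.
n(ZnO) = 74000 / 81.38 = 909.3 mol.
Step 1 gives a 1:1 ratio of ZnO to CO, so n(CO) = 909.3 mol.
In step 2 the CO:CO2 ratio is 2:2, so n(CO2) = 909.3 mol.
Mass of CO2 = 909.3 × 44.01 = 40020 g = 40.0 kg.

40.0 kg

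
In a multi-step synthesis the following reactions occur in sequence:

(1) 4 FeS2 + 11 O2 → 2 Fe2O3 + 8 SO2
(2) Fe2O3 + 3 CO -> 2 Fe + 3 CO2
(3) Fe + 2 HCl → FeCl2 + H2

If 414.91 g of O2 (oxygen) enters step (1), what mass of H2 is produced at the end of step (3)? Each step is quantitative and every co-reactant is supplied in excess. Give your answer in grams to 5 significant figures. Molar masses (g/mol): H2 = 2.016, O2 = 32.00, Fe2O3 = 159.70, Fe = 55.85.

n(O2) = 414.91 / 32.00 = 12.9659 mol.
Reaction (1): O2→Fe2O3 ratio 11:2 ⇒ n(Fe2O3) = 2.35744 mol.
Reaction (2): Fe2O3→Fe ratio 1:2 ⇒ n(Fe) = 4.71489 mol.
Reaction (3): Fe→H2 ratio 1:1 ⇒ n(H2) = 4.71489 mol.
Mass of H2 = 4.71489 × 2.016 = 9.50521 g.

9.5052 g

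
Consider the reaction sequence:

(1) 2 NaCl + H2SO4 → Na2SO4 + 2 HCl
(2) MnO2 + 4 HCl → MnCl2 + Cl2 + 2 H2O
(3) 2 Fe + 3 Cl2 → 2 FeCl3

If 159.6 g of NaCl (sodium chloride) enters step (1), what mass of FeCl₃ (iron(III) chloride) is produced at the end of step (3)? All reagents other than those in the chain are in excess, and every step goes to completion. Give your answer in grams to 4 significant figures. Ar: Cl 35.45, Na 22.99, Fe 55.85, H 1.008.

73.83 g

M(NaCl) = 22.99 + 35.45 = 58.44 g/mol.
M(FeCl3) = 55.85 + 3(35.45) = 162.20 g/mol.
n(NaCl) = 159.6 / 58.44 = 2.7310 mol.
Reaction (1): NaCl→HCl ratio 2:2 ⇒ n(HCl) = 2.7310 mol.
Reaction (2): HCl→Cl2 ratio 4:1 ⇒ n(Cl2) = 0.68275 mol.
Reaction (3): Cl2→FeCl3 ratio 3:2 ⇒ n(FeCl3) = 0.45517 mol.
Mass of FeCl3 = 0.45517 × 162.20 = 73.828 g.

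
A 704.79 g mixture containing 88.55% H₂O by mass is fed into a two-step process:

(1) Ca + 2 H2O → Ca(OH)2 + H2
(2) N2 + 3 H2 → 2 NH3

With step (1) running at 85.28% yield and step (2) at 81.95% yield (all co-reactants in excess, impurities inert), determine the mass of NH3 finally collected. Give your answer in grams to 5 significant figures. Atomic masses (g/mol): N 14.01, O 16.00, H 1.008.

137.46 g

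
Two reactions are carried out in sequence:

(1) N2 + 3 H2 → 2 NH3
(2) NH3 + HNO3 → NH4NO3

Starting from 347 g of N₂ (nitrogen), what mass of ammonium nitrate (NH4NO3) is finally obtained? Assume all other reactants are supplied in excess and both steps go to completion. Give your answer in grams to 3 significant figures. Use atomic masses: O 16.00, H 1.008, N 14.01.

1980 g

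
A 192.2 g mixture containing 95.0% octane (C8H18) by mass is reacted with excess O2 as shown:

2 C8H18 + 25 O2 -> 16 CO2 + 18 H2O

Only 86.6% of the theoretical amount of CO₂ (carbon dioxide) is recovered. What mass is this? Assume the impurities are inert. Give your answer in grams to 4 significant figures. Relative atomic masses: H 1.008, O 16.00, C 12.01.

Pure C8H18 available = 192.2 g × 0.950 = 182.59 g.
M(C8H18) = 8(12.01) + 18(1.008) = 114.224 g/mol.
M(CO2) = 12.01 + 2(16.00) = 44.01 g/mol.
n(C8H18) = 182.59 g / 114.224 g/mol = 1.5985 mol.
From the equation the C8H18:CO2 mole ratio is 2:16, so n(CO2) = 1.5985 × 16/2 = 12.788 mol.
Mass of CO2 = 12.788 mol × 44.01 g/mol = 562.81 g.
Actual mass collected = 562.81 g × 0.866 = 487.39 g.

487.4 g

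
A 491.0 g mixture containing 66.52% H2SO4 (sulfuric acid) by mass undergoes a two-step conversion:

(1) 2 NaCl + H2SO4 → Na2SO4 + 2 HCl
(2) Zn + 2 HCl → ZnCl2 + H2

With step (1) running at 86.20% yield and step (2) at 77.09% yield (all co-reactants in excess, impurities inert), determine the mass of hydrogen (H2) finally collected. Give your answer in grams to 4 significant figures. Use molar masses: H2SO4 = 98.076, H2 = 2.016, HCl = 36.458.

4.461 g

Pure H2SO4 = 491.0 × 0.6652 = 326.61 g.
n(H2SO4) = 326.61 / 98.076 = 3.3302 mol.
Step 1 (H2SO4:HCl = 1:2): theoretical n(HCl) = 6.6604 mol; at 86.20% yield, n(HCl) = 5.7413 mol.
Step 2 (HCl:H2 = 2:1): theoretical n(H2) = 2.8706 mol, so theoretical mass = 2.8706 × 2.016 = 5.7872 g.
At 77.09% yield, actual mass of H2 = 5.7872 × 0.7709 = 4.4614 g.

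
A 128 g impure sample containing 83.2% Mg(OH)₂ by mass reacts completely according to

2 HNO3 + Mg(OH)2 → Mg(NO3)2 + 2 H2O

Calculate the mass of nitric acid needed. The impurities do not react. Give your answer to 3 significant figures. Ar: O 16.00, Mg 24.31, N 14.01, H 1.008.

230 g

Mass of pure Mg(OH)2 = 128 g × 0.832 = 106.5 g.
M(Mg(OH)2) = 24.31 + 2(16.00) + 2(1.008) = 58.326 g/mol.
M(HNO3) = 1.008 + 14.01 + 3(16.00) = 63.018 g/mol.
n(Mg(OH)2) = 106.5 g / 58.326 g/mol = 1.826 mol.
From the equation the Mg(OH)2:HNO3 mole ratio is 1:2, so n(HNO3) = 1.826 × 2/1 = 3.652 mol.
Mass of HNO3 = 3.652 mol × 63.018 g/mol = 230.1 g.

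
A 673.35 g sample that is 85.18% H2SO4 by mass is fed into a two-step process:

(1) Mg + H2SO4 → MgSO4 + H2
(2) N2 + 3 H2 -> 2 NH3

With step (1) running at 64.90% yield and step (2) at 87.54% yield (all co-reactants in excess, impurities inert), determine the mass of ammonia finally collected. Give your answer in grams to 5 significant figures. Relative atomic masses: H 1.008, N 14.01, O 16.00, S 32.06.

37.730 g

Pure H2SO4 = 673.35 × 0.8518 = 573.560 g.
M(H2SO4) = 2(1.008) + 32.06 + 4(16.00) = 98.076 g/mol.
M(NH3) = 14.01 + 3(1.008) = 17.034 g/mol.
n(H2SO4) = 573.560 / 98.076 = 5.84811 mol.
Step 1 (H2SO4:H2 = 1:1): theoretical n(H2) = 5.84811 mol; at 64.90% yield, n(H2) = 3.79543 mol.
Step 2 (H2:NH3 = 3:2): theoretical n(NH3) = 2.53028 mol, so theoretical mass = 2.53028 × 17.034 = 43.1009 g.
At 87.54% yield, actual mass of NH3 = 43.1009 × 0.8754 = 37.7305 g.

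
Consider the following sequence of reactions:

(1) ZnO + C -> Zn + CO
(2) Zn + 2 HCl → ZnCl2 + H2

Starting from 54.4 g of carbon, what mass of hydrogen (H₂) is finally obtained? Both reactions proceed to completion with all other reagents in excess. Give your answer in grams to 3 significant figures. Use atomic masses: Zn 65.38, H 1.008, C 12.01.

9.13 g

M(C) = 12.01 g/mol.
M(H2) = 2(1.008) = 2.016 g/mol.
n(C) = 54.40 / 12.01 = 4.530 mol.
Step 1 gives a 1:1 ratio of C to Zn, so n(Zn) = 4.530 mol.
In step 2 the Zn:H2 ratio is 1:1, so n(H2) = 4.530 mol.
Mass of H2 = 4.530 × 2.016 = 9.132 g.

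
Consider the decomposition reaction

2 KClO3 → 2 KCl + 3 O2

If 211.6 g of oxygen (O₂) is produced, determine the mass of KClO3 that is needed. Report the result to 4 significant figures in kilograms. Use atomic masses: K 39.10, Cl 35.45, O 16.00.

M(O2) = 2(16.00) = 32.00 g/mol.
M(KClO3) = 39.10 + 35.45 + 3(16.00) = 122.55 g/mol.
n(O2) = 211.60 g / 32.00 g/mol = 6.6125 mol.
From the equation the O2:KClO3 mole ratio is 3:2, so n(KClO3) = 6.6125 × 2/3 = 4.4083 mol.
Mass of KClO3 = 4.4083 mol × 122.55 g/mol = 540.24 g.
Converting to kg: 540.24 g = 0.5402 kg.

0.5402 kg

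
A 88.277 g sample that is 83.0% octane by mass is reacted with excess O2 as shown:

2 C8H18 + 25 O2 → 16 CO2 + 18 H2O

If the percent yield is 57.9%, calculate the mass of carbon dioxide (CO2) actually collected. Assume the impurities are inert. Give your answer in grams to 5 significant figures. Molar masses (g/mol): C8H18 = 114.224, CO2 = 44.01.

Pure C8H18 available = 88.277 g × 0.830 = 73.2699 g.
n(C8H18) = 73.2699 g / 114.224 g/mol = 0.641458 mol.
From the equation the C8H18:CO2 mole ratio is 2:16, so n(CO2) = 0.641458 × 16/2 = 5.13166 mol.
Mass of CO2 = 5.13166 mol × 44.01 g/mol = 225.845 g.
Actual mass collected = 225.845 g × 0.579 = 130.764 g.

130.76 g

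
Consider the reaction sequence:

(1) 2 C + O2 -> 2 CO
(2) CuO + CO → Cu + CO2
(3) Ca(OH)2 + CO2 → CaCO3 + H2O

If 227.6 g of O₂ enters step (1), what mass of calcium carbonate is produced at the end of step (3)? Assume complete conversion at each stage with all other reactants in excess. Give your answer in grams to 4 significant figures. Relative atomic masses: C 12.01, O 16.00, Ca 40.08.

1424 g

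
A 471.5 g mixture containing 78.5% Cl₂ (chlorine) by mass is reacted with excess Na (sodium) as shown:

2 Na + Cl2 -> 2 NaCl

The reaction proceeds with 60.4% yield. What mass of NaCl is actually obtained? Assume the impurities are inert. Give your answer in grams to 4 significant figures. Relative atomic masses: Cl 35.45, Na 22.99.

Pure Cl2 available = 471.5 g × 0.785 = 370.13 g.
M(Cl2) = 2(35.45) = 70.90 g/mol.
M(NaCl) = 22.99 + 35.45 = 58.44 g/mol.
n(Cl2) = 370.13 g / 70.90 g/mol = 5.2204 mol.
From the equation the Cl2:NaCl mole ratio is 1:2, so n(NaCl) = 5.2204 × 2/1 = 10.441 mol.
Mass of NaCl = 10.441 mol × 58.44 g/mol = 610.16 g.
Actual mass collected = 610.16 g × 0.604 = 368.54 g.

368.5 g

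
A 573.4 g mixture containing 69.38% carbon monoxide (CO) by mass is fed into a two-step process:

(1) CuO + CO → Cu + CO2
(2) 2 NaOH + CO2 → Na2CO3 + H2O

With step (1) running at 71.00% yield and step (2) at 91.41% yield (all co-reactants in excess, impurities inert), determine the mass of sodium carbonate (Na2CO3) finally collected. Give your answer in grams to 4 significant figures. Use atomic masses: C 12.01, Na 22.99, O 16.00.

977.0 g

Pure CO = 573.4 × 0.6938 = 397.82 g.
M(CO) = 12.01 + 16.00 = 28.01 g/mol.
M(Na2CO3) = 2(22.99) + 12.01 + 3(16.00) = 105.99 g/mol.
n(CO) = 397.82 / 28.01 = 14.203 mol.
Step 1 (CO:CO2 = 1:1): theoretical n(CO2) = 14.203 mol; at 71.00% yield, n(CO2) = 10.084 mol.
Step 2 (CO2:Na2CO3 = 1:1): theoretical n(Na2CO3) = 10.084 mol, so theoretical mass = 10.084 × 105.99 = 1068.8 g.
At 91.41% yield, actual mass of Na2CO3 = 1068.8 × 0.9141 = 977.00 g.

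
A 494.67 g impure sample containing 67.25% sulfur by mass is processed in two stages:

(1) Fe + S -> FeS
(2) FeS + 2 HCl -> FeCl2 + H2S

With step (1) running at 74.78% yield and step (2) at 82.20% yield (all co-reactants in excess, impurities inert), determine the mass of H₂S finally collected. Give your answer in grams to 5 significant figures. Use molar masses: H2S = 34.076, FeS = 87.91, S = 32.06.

Pure S = 494.67 × 0.6725 = 332.666 g.
n(S) = 332.666 / 32.06 = 10.3763 mol.
Step 1 (S:FeS = 1:1): theoretical n(FeS) = 10.3763 mol; at 74.78% yield, n(FeS) = 7.75943 mol.
Step 2 (FeS:H2S = 1:1): theoretical n(H2S) = 7.75943 mol, so theoretical mass = 7.75943 × 34.076 = 264.410 g.
At 82.20% yield, actual mass of H2S = 264.410 × 0.8220 = 217.345 g.

217.35 g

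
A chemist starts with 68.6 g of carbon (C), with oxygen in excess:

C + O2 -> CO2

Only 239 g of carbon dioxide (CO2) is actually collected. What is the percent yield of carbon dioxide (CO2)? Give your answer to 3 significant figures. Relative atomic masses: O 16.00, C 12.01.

95.1 %

M(C) = 12.01 g/mol.
M(CO2) = 12.01 + 2(16.00) = 44.01 g/mol.
n(C) = 68.60 g / 12.01 g/mol = 5.712 mol.
From the equation the C:CO2 mole ratio is 1:1, so n(CO2) = 5.712 × 1/1 = 5.712 mol.
Mass of CO2 = 5.712 mol × 44.01 g/mol = 251.4 g.
This is the theoretical yield. Percent yield = 239 g / 251.4 g × 100% = 95.07%.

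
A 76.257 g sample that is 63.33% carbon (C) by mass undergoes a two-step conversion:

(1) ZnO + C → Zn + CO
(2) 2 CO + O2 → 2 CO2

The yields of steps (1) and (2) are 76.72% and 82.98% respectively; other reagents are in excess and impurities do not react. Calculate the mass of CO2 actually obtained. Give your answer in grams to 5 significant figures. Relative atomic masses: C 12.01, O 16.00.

112.66 g

Pure C = 76.257 × 0.6333 = 48.2936 g.
M(C) = 12.01 g/mol.
M(CO2) = 12.01 + 2(16.00) = 44.01 g/mol.
n(C) = 48.2936 / 12.01 = 4.02111 mol.
Step 1 (C:CO = 1:1): theoretical n(CO) = 4.02111 mol; at 76.72% yield, n(CO) = 3.08500 mol.
Step 2 (CO:CO2 = 2:2): theoretical n(CO2) = 3.08500 mol, so theoretical mass = 3.08500 × 44.01 = 135.771 g.
At 82.98% yield, actual mass of CO2 = 135.771 × 0.8298 = 112.663 g.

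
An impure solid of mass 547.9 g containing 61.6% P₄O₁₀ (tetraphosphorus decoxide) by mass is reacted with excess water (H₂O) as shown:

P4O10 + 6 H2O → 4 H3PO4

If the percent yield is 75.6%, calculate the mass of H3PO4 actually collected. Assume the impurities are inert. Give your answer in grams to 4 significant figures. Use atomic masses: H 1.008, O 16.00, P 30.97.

352.3 g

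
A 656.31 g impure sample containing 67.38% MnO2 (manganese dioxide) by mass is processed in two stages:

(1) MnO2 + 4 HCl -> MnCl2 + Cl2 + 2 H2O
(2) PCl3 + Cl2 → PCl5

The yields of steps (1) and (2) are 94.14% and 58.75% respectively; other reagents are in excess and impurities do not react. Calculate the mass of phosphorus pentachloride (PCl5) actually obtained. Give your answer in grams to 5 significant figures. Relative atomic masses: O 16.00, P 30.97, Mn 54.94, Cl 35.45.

585.77 g

Pure MnO2 = 656.31 × 0.6738 = 442.222 g.
M(MnO2) = 54.94 + 2(16.00) = 86.94 g/mol.
M(PCl5) = 30.97 + 5(35.45) = 208.22 g/mol.
n(MnO2) = 442.222 / 86.94 = 5.08652 mol.
Step 1 (MnO2:Cl2 = 1:1): theoretical n(Cl2) = 5.08652 mol; at 94.14% yield, n(Cl2) = 4.78845 mol.
Step 2 (Cl2:PCl5 = 1:1): theoretical n(PCl5) = 4.78845 mol, so theoretical mass = 4.78845 × 208.22 = 997.050 g.
At 58.75% yield, actual mass of PCl5 = 997.050 × 0.5875 = 585.767 g.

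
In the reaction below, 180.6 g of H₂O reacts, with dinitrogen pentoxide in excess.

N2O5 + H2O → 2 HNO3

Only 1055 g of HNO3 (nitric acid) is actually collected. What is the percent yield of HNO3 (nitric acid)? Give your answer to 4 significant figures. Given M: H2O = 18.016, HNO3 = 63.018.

n(H2O) = 180.60 g / 18.016 g/mol = 10.024 mol.
From the equation the H2O:HNO3 mole ratio is 1:2, so n(HNO3) = 10.024 × 2/1 = 20.049 mol.
Mass of HNO3 = 20.049 mol × 63.018 g/mol = 1263.4 g.
This is the theoretical yield. Percent yield = 1055 g / 1263.4 g × 100% = 83.502%.

83.50 %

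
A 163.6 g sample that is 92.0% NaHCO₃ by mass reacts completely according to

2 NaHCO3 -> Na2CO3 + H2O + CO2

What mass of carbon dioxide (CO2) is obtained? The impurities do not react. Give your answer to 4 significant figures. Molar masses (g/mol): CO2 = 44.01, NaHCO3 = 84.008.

39.43 g

Mass of pure NaHCO3 = 163.6 g × 0.920 = 150.51 g.
n(NaHCO3) = 150.51 g / 84.008 g/mol = 1.7916 mol.
From the equation the NaHCO3:CO2 mole ratio is 2:1, so n(CO2) = 1.7916 × 1/2 = 0.89582 mol.
Mass of CO2 = 0.89582 mol × 44.01 g/mol = 39.425 g.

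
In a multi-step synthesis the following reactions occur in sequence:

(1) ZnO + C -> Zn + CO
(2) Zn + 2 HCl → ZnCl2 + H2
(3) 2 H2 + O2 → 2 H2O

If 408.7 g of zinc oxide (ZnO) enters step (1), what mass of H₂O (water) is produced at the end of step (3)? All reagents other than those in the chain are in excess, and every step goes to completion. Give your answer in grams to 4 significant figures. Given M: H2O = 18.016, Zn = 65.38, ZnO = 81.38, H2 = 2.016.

90.48 g

n(ZnO) = 408.7 / 81.38 = 5.0221 mol.
Reaction (1): ZnO→Zn ratio 1:1 ⇒ n(Zn) = 5.0221 mol.
Reaction (2): Zn→H2 ratio 1:1 ⇒ n(H2) = 5.0221 mol.
Reaction (3): H2→H2O ratio 2:2 ⇒ n(H2O) = 5.0221 mol.
Mass of H2O = 5.0221 × 18.016 = 90.478 g.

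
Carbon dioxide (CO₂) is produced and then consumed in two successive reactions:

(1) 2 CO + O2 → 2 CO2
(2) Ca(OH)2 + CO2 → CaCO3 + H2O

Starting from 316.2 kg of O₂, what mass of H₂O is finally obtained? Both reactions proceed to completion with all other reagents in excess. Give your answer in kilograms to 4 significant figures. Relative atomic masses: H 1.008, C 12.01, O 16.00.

M(O2) = 2(16.00) = 32.00 g/mol.
M(H2O) = 2(1.008) + 16.00 = 18.016 g/mol.
316.2 kg = 316200 g.
n(O2) = 316200 / 32.00 = 9881.2 mol.
Step 1 gives a 1:2 ratio of O2 to CO2, so n(CO2) = 19762 mol.
In step 2 the CO2:H2O ratio is 1:1, so n(H2O) = 19762 mol.
Mass of H2O = 19762 × 18.016 = 356040 g = 356.0 kg.

356.0 kg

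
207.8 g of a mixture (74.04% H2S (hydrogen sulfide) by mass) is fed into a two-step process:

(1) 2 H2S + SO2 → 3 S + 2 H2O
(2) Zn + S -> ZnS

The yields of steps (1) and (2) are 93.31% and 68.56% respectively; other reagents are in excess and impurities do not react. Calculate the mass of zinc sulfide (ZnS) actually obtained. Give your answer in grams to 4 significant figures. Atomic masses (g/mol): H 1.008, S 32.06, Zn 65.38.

422.2 g

Pure H2S = 207.8 × 0.7404 = 153.86 g.
M(H2S) = 2(1.008) + 32.06 = 34.076 g/mol.
M(ZnS) = 65.38 + 32.06 = 97.44 g/mol.
n(H2S) = 153.86 / 34.076 = 4.5151 mol.
Step 1 (H2S:S = 2:3): theoretical n(S) = 6.7726 mol; at 93.31% yield, n(S) = 6.3195 mol.
Step 2 (S:ZnS = 1:1): theoretical n(ZnS) = 6.3195 mol, so theoretical mass = 6.3195 × 97.44 = 615.77 g.
At 68.56% yield, actual mass of ZnS = 615.77 × 0.6856 = 422.17 g.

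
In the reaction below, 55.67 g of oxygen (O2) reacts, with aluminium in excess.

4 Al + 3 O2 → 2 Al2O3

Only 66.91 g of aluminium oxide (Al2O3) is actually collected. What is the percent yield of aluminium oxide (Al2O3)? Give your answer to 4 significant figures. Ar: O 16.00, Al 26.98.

56.58 %

M(O2) = 2(16.00) = 32.00 g/mol.
M(Al2O3) = 2(26.98) + 3(16.00) = 101.96 g/mol.
n(O2) = 55.670 g / 32.00 g/mol = 1.7397 mol.
From the equation the O2:Al2O3 mole ratio is 3:2, so n(Al2O3) = 1.7397 × 2/3 = 1.1598 mol.
Mass of Al2O3 = 1.1598 mol × 101.96 g/mol = 118.25 g.
This is the theoretical yield. Percent yield = 66.91 g / 118.25 g × 100% = 56.582%.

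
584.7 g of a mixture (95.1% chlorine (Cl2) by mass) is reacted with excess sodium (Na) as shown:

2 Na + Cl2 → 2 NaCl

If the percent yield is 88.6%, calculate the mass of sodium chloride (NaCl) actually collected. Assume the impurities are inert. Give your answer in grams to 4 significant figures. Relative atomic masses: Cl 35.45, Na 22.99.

812.2 g

Pure Cl2 available = 584.7 g × 0.951 = 556.05 g.
M(Cl2) = 2(35.45) = 70.90 g/mol.
M(NaCl) = 22.99 + 35.45 = 58.44 g/mol.
n(Cl2) = 556.05 g / 70.90 g/mol = 7.8427 mol.
From the equation the Cl2:NaCl mole ratio is 1:2, so n(NaCl) = 7.8427 × 2/1 = 15.685 mol.
Mass of NaCl = 15.685 mol × 58.44 g/mol = 916.66 g.
Actual mass collected = 916.66 g × 0.886 = 812.16 g.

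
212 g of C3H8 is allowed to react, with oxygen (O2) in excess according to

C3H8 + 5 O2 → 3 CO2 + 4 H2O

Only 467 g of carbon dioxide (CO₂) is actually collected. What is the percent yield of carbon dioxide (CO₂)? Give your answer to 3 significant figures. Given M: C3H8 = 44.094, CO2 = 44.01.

73.6 %

n(C3H8) = 212.0 g / 44.094 g/mol = 4.808 mol.
From the equation the C3H8:CO2 mole ratio is 1:3, so n(CO2) = 4.808 × 3/1 = 14.42 mol.
Mass of CO2 = 14.42 mol × 44.01 g/mol = 634.8 g.
This is the theoretical yield. Percent yield = 467 g / 634.8 g × 100% = 73.57%.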